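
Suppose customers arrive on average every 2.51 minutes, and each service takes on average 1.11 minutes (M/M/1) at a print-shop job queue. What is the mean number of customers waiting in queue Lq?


λ = 60/2.51 = 23.9044 /hr
μ = 60/1.11 = 54.0541 /hr
ρ = λ/μ = 23.9044/54.0541 = 0.4422
Lq = ρ²/(1−ρ) = 0.1956/0.5578 = 0.3506

Final: 0.3506


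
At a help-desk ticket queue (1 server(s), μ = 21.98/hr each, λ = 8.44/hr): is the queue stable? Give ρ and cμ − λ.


Total capacity cμ = 1·21.98 = 21.98/hr
ρ = λ/(cμ) = 8.44/21.98 = 0.3840
Stable ⇔ ρ < 1: YES
Spare capacity = cμ − λ = 21.98 − 8.44 = 13.54/hr

Final: ρ = 0.3840; stable; margin = 13.54/hr


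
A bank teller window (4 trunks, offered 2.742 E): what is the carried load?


B(4,2.742) = 0.177193 (Erlang-B)
Carried load = a(1 − B) = 2.742·(1 − 0.177193) = 2.742·0.822807 = 2.2561 E

Final: 2.2561 Erlangs


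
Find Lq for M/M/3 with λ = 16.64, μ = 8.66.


a = λ/μ = 1.9215; ρ = a/3 = 0.6405
P₀ = 0.124125
Lq = P₀·a^c·ρ / (c!·(1−ρ)²) = 0.124125·7.09425·0.6405/(6·0.12925)
= 0.72730

Final: 0.72730


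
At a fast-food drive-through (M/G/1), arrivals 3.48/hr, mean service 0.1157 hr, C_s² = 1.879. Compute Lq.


ρ = λ·E[S] = 3.48·0.1157 = 0.4026
Lq = ρ²(1+C_s²)/(2(1−ρ)) = 0.1621·(1+1.879)/(2·0.5974)
= 0.1621·2.8790/1.1947 = 0.39066

Final: 0.39066


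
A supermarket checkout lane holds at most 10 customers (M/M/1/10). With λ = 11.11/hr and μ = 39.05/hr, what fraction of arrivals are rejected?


ρ = λ/μ = 11.11/39.05 = 0.2845
P_K = (1−ρ)ρ^K/(1−ρ^(K+1)) = (0.7155·0.000003475)/(1 − 0.0000009886)
= 0.000002486/0.999999 = 0.000002486

Final: 0.000002486


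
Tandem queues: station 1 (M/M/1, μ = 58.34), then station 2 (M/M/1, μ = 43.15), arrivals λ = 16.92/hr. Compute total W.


Each node sees arrival rate λ = 16.92/hr (tandem ⇒ throughput preserved).
W₁ = 1/(μ₁−λ) = 1/(58.34−16.92) = 0.02414 hr
W₂ = 1/(μ₂−λ) = 1/(43.15−16.92) = 0.03812 hr
W_total = W₁ + W₂ = 0.02414 + 0.03812 = 0.06227 hr

Final: 0.06227 hr


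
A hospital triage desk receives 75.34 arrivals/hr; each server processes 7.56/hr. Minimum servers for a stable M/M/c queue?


Stability requires cμ > λ ⇔ c > λ/μ.
λ/μ = 75.34/7.56 = 9.9656
Minimum integer c = ⌊9.9656⌋ + 1 = 10
Check: 10·7.56 = 75.60 > 75.34, while 9·7.56 = 68.04 ≤ 75.34

Final: 10 servers


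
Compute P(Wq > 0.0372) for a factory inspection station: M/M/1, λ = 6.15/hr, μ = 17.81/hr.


ρ = 6.15/17.81 = 0.3453
P(Wq > t) = ρ·e^{−(μ−λ)t} = 0.3453·e^{−0.4338}
= 0.3453·0.648073 = 0.223787

Final: 0.223787


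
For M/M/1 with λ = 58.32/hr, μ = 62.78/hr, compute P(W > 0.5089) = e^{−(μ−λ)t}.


W ~ Exponential(μ−λ) for M/M/1.
μ − λ = 62.78 − 58.32 = 4.4600
P(W > t) = e^{−(μ−λ)t} = e^{−2.2697} = 0.103344

Final: 0.103344


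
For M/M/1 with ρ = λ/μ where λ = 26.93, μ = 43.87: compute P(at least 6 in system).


ρ = 26.93/43.87 = 0.6139
P(N ≥ n) = ρ^n = 0.6139^6 = 0.053507

Final: 0.053507


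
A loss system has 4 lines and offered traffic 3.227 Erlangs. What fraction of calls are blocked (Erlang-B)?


B(c,a) = (a^c/c!) / Σ_{k=0}^{c} a^k/k!
a^4/4! = 4.518399
Σ terms (k=0..4): 1.00000 + 3.22700 + 5.20676 + 5.60074 + 4.51840 = 19.552907
B = 4.518399/19.552907 = 0.231086

Final: 0.231086


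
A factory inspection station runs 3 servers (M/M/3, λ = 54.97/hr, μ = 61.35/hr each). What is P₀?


a = λ/μ = 54.97/61.35 = 0.8960; ρ = a/c = 0.2987
Σ_{k=0}^{2} a^k/k! (terms k=0..2) = 1.00000 + 0.89601 + 0.40141 = 2.29742
Tail: a^3/(3!(1−ρ)) = 0.71934/(6·0.7013) = 0.17095
P₀ = 1/(2.29742 + 0.17095) = 1/2.46837 = 0.405126

Final: 0.405126


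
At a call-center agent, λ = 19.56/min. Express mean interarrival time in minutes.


Mean interarrival time = 1/λ = 1/19.56 minute = 0.05112 minute
In minutes: 0.05112 × 1 = 0.05112 min

Final: 0.05112 min


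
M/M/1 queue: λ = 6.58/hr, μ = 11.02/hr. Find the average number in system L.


ρ = λ/μ = 6.58/11.02 = 0.5971
L = ρ/(1−ρ) = 0.5971/(1 − 0.5971) = 0.5971/0.4029 = 1.4820

Final: 1.4820


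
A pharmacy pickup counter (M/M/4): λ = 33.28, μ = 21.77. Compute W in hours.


a = 1.5287; ρ = 0.3822; P₀ = 0.214550
Lq = P₀·a^c·ρ/(c!(1−ρ)²) = 0.04888
Wq = Lq/λ = 0.04888/33.28 = 0.001469 hr
W = Wq + 1/μ = 0.001469 + 0.04593 = 0.04740 hr

Final: 0.04740 hr


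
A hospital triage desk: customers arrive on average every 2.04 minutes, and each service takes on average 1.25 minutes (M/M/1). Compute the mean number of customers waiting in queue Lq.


λ = 60/2.04 = 29.4118 /hr
μ = 60/1.25 = 48.0000 /hr
ρ = λ/μ = 29.4118/48.0000 = 0.6127
Lq = ρ²/(1−ρ) = 0.3755/0.3873 = 0.9695

Final: 0.9695


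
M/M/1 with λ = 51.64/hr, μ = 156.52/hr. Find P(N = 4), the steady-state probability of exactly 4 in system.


ρ = 51.64/156.52 = 0.3299
P_n = (1−ρ)·ρ^n = (1 − 0.3299)·0.3299^4 = 0.6701·0.011849 = 0.007939

Final: 0.007939


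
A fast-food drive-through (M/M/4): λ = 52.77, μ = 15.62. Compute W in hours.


a = 3.3784; ρ = 0.8446; P₀ = 0.019442
Lq = P₀·a^c·ρ/(c!(1−ρ)²) = 3.69006
Wq = Lq/λ = 3.69006/52.77 = 0.06993 hr
W = Wq + 1/μ = 0.06993 + 0.06402 = 0.13395 hr

Final: 0.13395 hr


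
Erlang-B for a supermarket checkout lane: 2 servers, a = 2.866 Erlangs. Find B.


B(c,a) = (a^c/c!) / Σ_{k=0}^{c} a^k/k!
a^2/2! = 4.106978
Σ terms (k=0..2): 1.00000 + 2.86600 + 4.10698 = 7.972978
B = 4.106978/7.972978 = 0.515112

Final: 0.515112


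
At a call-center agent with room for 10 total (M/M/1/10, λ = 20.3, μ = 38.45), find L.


ρ = 20.3/38.45 = 0.5280
L = ρ[1 − (K+1)ρ^K + Kρ^(K+1)] / [(1−ρ)(1−ρ^(K+1))]
Numerator: 0.5280·(1 − 11·0.001683 + 10·0.0008884) = 0.522877
Denominator: (0.4720)·(0.999112) = 0.471622
L = 0.522877/0.471622 = 1.1087

Final: 1.1087


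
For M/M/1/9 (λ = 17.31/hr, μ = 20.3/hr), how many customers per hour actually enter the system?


ρ = 0.8527; P_K = (1−ρ)ρ^9/(1−ρ^10) = 0.044061
λ_eff = λ(1 − P_K) = 17.31·(1 − 0.044061) = 17.31·0.955939 = 16.5473 /hr

Final: 16.5473 /hr


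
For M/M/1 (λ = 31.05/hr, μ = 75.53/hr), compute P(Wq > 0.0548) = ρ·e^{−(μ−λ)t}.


ρ = 31.05/75.53 = 0.4111
P(Wq > t) = ρ·e^{−(μ−λ)t} = 0.4111·e^{−2.4375}
= 0.4111·0.087379 = 0.035921

Final: 0.035921


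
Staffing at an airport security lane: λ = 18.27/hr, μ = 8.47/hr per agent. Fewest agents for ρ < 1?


Stability requires cμ > λ ⇔ c > λ/μ.
λ/μ = 18.27/8.47 = 2.1570
Minimum integer c = ⌊2.1570⌋ + 1 = 3
Check: 3·8.47 = 25.41 > 18.27, while 2·8.47 = 16.94 ≤ 18.27

Final: 3 servers


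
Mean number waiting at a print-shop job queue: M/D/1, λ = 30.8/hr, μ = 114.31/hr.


ρ = 30.8/114.31 = 0.2694
M/D/1: Lq = ρ²/(2(1−ρ)) = 0.07260/(2·0.7306) = 0.04969

Final: 0.04969


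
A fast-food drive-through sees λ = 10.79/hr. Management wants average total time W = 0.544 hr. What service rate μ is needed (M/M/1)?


W = 1/(μ−λ) ⇒ μ − λ = 1/W = 1/0.544 = 1.8382
μ = λ + 1/W = 10.79 + 1.8382 = 12.6282 per hr

Final: 12.6282 /hr


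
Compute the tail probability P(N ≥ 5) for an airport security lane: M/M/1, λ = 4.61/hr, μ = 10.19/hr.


ρ = 4.61/10.19 = 0.4524
P(N ≥ n) = ρ^n = 0.4524^5 = 0.018951

Final: 0.018951


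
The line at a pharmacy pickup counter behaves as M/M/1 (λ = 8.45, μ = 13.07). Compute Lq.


ρ = 8.45/13.07 = 0.6465
Lq = ρ²/(1−ρ) = 0.4180/0.3535 = 1.1825

Final: 1.1825


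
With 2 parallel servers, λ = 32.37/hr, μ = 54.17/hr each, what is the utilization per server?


ρ = λ/(cμ) = 32.37/(2·54.17) = 32.37/108.34 = 0.2988

Final: 0.2988


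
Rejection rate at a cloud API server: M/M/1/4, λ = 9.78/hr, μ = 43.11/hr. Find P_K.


ρ = λ/μ = 9.78/43.11 = 0.2269
P_K = (1−ρ)ρ^K/(1−ρ^(K+1)) = (0.7731·0.002649)/(1 − 0.0006009)
= 0.002048/0.999399 = 0.002049

Final: 0.002049


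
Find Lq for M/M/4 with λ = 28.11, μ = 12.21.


a = λ/μ = 2.3022; ρ = a/4 = 0.5756
P₀ = 0.093078
Lq = P₀·a^c·ρ / (c!·(1−ρ)²) = 0.093078·28.09187·0.5756/(24·0.18016)
= 0.34806

Final: 0.34806


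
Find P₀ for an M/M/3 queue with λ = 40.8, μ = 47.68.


a = λ/μ = 40.8/47.68 = 0.8557; ρ = a/c = 0.2852
Σ_{k=0}^{2} a^k/k! (terms k=0..2) = 1.00000 + 0.85570 + 0.36612 = 2.22182
Tail: a^3/(3!(1−ρ)) = 0.62657/(6·0.7148) = 0.14610
P₀ = 1/(2.22182 + 0.14610) = 1/2.36792 = 0.422311

Final: 0.422311


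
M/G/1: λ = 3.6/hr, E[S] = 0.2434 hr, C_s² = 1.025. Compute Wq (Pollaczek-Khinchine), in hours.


ρ = λ·E[S] = 3.6·0.2434 = 0.8762
E[S²] = E[S]²(1+C_s²) = 0.2434²·(1+1.025) = 0.119968
Wq = λ·E[S²]/(2(1−ρ)) = 3.6·0.119968/(2·0.1238) = 1.74485 hr

Final: 1.74485 hr


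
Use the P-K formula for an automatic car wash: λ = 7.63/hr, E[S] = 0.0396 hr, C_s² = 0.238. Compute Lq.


ρ = λ·E[S] = 7.63·0.0396 = 0.3021
Lq = ρ²(1+C_s²)/(2(1−ρ)) = 0.09129·(1+0.238)/(2·0.6979)
= 0.09129·1.2380/1.3957 = 0.08098

Final: 0.08098


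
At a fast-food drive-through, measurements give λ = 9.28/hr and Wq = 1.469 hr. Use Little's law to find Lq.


Lq = λWq = 9.28·1.469 = 13.6323

Final: 13.6323


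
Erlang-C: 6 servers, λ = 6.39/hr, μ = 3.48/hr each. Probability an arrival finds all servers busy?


a = λ/μ = 1.8362; ρ = a/6 = 0.3060
P₀ = 0.159281 (from M/M/c formula)
C(c,a) = [a^c/(c!(1−ρ))]·P₀ = [38.32919/(720·0.6940)]·0.159281
= 0.07671·0.159281 = 0.012219

Final: 0.012219


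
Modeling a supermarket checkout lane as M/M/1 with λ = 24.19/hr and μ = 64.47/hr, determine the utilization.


ρ = λ/μ = 24.19/64.47 = 0.3752

Final: 0.3752


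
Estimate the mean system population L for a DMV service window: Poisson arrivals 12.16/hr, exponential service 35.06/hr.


ρ = λ/μ = 12.16/35.06 = 0.3468
L = ρ/(1−ρ) = 0.3468/(1 − 0.3468) = 0.3468/0.6532 = 0.5310

Final: 0.5310


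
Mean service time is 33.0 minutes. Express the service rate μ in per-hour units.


μ = 1/(service time) in consistent units.
1 hour = 60 min, so μ = 60/33.0 = 1.8182 per hour

Final: 1.8182 /hr


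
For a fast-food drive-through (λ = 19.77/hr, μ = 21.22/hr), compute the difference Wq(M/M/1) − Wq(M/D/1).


ρ = 19.77/21.22 = 0.9317
Wq(M/M/1) = ρ/(μ−λ) = 0.9317/1.45 = 0.64253 hr
Wq(M/D/1) = ρ/(2(μ−λ)) = 0.32126 hr
Savings = 0.64253 − 0.32126 = 0.32126 hr

Final: 0.32126 hr


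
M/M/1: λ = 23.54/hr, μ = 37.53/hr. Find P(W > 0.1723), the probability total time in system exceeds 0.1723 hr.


W ~ Exponential(μ−λ) for M/M/1.
μ − λ = 37.53 − 23.54 = 13.9900
P(W > t) = e^{−(μ−λ)t} = e^{−2.4105} = 0.089772

Final: 0.089772


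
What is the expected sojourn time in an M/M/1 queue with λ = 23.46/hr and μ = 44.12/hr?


W = 1/(μ−λ) = 1/(44.12 − 23.46) = 1/20.66 = 0.04840 hr

Final: 0.04840 hr


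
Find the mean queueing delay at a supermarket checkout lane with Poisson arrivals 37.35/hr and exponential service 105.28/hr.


ρ = 37.35/105.28 = 0.3548
Wq = ρ/(μ−λ) = 0.3548/(105.28 − 37.35) = 0.3548/67.93 = 0.005223 hr

Final: 0.005223 hr


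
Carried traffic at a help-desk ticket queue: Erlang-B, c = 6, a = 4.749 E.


B(6,4.749) = 0.172931 (Erlang-B)
Carried load = a(1 − B) = 4.749·(1 − 0.172931) = 4.749·0.827069 = 3.9277 E

Final: 3.9277 Erlangs


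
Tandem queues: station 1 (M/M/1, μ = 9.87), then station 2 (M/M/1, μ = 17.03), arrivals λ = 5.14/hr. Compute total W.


Each node sees arrival rate λ = 5.14/hr (tandem ⇒ throughput preserved).
W₁ = 1/(μ₁−λ) = 1/(9.87−5.14) = 0.21142 hr
W₂ = 1/(μ₂−λ) = 1/(17.03−5.14) = 0.08410 hr
W_total = W₁ + W₂ = 0.21142 + 0.08410 = 0.29552 hr

Final: 0.29552 hr


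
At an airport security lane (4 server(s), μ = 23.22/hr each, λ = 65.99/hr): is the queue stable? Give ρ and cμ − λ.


Total capacity cμ = 4·23.22 = 92.88/hr
ρ = λ/(cμ) = 65.99/92.88 = 0.7105
Stable ⇔ ρ < 1: YES
Spare capacity = cμ − λ = 92.88 − 65.99 = 26.89/hr

Final: ρ = 0.7105; stable; margin = 26.89/hr


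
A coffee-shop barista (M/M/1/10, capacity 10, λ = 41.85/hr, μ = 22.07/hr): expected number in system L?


ρ = 41.85/22.07 = 1.8962
L = ρ[1 − (K+1)ρ^K + Kρ^(K+1)] / [(1−ρ)(1−ρ^(K+1))]
Numerator: 1.8962·(1 − 11·601.078635 + 10·1139.788894) = 9077.342651
Denominator: (-0.8962)·(-1138.788894) = 1020.627291
L = 9077.342651/1020.627291 = 8.8939

Final: 8.8939


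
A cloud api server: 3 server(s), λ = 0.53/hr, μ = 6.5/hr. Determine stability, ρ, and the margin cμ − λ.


Total capacity cμ = 3·6.5 = 19.50/hr
ρ = λ/(cμ) = 0.53/19.50 = 0.02718
Stable ⇔ ρ < 1: YES
Spare capacity = cμ − λ = 19.50 − 0.53 = 18.97/hr

Final: ρ = 0.02718; stable; margin = 18.97/hr


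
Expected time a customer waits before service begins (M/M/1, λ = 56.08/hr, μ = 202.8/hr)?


ρ = 56.08/202.8 = 0.2765
Wq = ρ/(μ−λ) = 0.2765/(202.8 − 56.08) = 0.2765/146.72 = 0.001885 hr

Final: 0.001885 hr


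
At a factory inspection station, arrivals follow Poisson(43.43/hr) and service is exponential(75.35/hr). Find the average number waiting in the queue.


ρ = 43.43/75.35 = 0.5764
Lq = ρ²/(1−ρ) = 0.3322/0.4236 = 0.7842

Final: 0.7842


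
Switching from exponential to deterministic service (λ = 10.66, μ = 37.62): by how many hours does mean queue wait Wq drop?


ρ = 10.66/37.62 = 0.2834
Wq(M/M/1) = ρ/(μ−λ) = 0.2834/26.96 = 0.01051 hr
Wq(M/D/1) = ρ/(2(μ−λ)) = 0.005255 hr
Savings = 0.01051 − 0.005255 = 0.005255 hr

Final: 0.005255 hr


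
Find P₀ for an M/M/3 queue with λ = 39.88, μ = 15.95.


a = λ/μ = 39.88/15.95 = 2.5003; ρ = a/c = 0.8334
Σ_{k=0}^{2} a^k/k! (terms k=0..2) = 1.00000 + 2.50031 + 3.12578 = 6.62610
Tail: a^3/(3!(1−ρ)) = 15.63088/(6·0.1666) = 15.64068
P₀ = 1/(6.62610 + 15.64068) = 1/22.26678 = 0.044910

Final: 0.044910


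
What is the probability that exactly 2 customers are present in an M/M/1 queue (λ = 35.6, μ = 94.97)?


ρ = 35.6/94.97 = 0.3749
P_n = (1−ρ)·ρ^n = (1 − 0.3749)·0.3749^2 = 0.6251·0.140516 = 0.087843

Final: 0.087843


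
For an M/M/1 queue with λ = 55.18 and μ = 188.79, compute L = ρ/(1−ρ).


ρ = λ/μ = 55.18/188.79 = 0.2923
L = ρ/(1−ρ) = 0.2923/(1 − 0.2923) = 0.2923/0.7077 = 0.4130

Final: 0.4130


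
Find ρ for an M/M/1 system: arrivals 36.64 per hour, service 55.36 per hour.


ρ = λ/μ = 36.64/55.36 = 0.6618

Final: 0.6618


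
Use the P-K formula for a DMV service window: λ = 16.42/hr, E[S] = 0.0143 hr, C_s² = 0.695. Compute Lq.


ρ = λ·E[S] = 16.42·0.0143 = 0.2348
Lq = ρ²(1+C_s²)/(2(1−ρ)) = 0.05513·(1+0.695)/(2·0.7652)
= 0.05513·1.6950/1.5304 = 0.06106

Final: 0.06106


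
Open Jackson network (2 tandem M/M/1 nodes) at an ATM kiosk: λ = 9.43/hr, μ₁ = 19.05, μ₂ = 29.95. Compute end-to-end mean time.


Each node sees arrival rate λ = 9.43/hr (tandem ⇒ throughput preserved).
W₁ = 1/(μ₁−λ) = 1/(19.05−9.43) = 0.10395 hr
W₂ = 1/(μ₂−λ) = 1/(29.95−9.43) = 0.04873 hr
W_total = W₁ + W₂ = 0.10395 + 0.04873 = 0.15268 hr

Final: 0.15268 hr


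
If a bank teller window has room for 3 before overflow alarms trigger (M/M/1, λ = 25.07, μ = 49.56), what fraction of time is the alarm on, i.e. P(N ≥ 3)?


ρ = 25.07/49.56 = 0.5059
P(N ≥ n) = ρ^n = 0.5059^3 = 0.129440

Final: 0.129440


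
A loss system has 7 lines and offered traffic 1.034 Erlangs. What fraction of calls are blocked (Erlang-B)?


B(c,a) = (a^c/c!) / Σ_{k=0}^{c} a^k/k!
a^7/7! = 0.0002507
Σ terms (k=0..7): 1.00000 + 1.03400 + 0.53458 + 0.18425 + 0.04763 + 0.009850 + 0.001697 + 0.0002507 = 2.812256
B = 0.0002507/2.812256 = 0.00008916

Final: 0.00008916


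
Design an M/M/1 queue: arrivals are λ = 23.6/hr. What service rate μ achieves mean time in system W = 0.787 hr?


W = 1/(μ−λ) ⇒ μ − λ = 1/W = 1/0.787 = 1.2706
μ = λ + 1/W = 23.6 + 1.2706 = 24.8706 per hr

Final: 24.8706 /hr


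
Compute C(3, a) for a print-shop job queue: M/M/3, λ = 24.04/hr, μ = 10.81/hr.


a = λ/μ = 2.2239; ρ = a/3 = 0.7413
P₀ = 0.078235 (from M/M/c formula)
C(c,a) = [a^c/(c!(1−ρ))]·P₀ = [10.99832/(6·0.2587)]·0.078235
= 7.08533·0.078235 = 0.554321

Final: 0.554321


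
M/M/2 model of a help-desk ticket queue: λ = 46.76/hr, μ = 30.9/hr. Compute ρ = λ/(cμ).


ρ = λ/(cμ) = 46.76/(2·30.9) = 46.76/61.80 = 0.7566

Final: 0.7566


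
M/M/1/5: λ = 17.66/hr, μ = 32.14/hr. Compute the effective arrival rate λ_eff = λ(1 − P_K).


ρ = 0.5495; P_K = (1−ρ)ρ^5/(1−ρ^6) = 0.023204
λ_eff = λ(1 − P_K) = 17.66·(1 − 0.023204) = 17.66·0.976796 = 17.2502 /hr

Final: 17.2502 /hr


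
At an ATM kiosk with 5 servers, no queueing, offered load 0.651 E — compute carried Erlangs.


B(5,0.651) = 0.0005082 (Erlang-B)
Carried load = a(1 − B) = 0.651·(1 − 0.0005082) = 0.651·0.999492 = 0.6507 E

Final: 0.6507 Erlangs


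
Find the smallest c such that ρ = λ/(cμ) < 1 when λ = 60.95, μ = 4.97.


Stability requires cμ > λ ⇔ c > λ/μ.
λ/μ = 60.95/4.97 = 12.2636
Minimum integer c = ⌊12.2636⌋ + 1 = 13
Check: 13·4.97 = 64.61 > 60.95, while 12·4.97 = 59.64 ≤ 60.95

Final: 13 servers


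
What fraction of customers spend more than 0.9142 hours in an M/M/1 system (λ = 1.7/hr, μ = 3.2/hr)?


W ~ Exponential(μ−λ) for M/M/1.
μ − λ = 3.2 − 1.7 = 1.5000
P(W > t) = e^{−(μ−λ)t} = e^{−1.3713} = 0.253777

Final: 0.253777


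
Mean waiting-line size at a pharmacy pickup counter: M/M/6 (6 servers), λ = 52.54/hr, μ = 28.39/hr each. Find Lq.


a = λ/μ = 1.8507; ρ = a/6 = 0.3084
P₀ = 0.156990
Lq = P₀·a^c·ρ / (c!·(1−ρ)²) = 0.156990·40.17428·0.3084/(720·0.47825)
= 0.005649

Final: 0.005649


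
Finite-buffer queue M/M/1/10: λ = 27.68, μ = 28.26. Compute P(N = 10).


ρ = λ/μ = 27.68/28.26 = 0.9795
P_K = (1−ρ)ρ^K/(1−ρ^(K+1)) = (0.02052·0.812717)/(1 − 0.796037)
= 0.016680/0.203963 = 0.081779

Final: 0.081779


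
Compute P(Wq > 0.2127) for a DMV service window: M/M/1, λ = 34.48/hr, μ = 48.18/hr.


ρ = 34.48/48.18 = 0.7156
P(Wq > t) = ρ·e^{−(μ−λ)t} = 0.7156·e^{−2.9140}
= 0.7156·0.054259 = 0.038830

Final: 0.038830


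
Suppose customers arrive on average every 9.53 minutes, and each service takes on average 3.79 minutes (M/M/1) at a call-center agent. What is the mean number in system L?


λ = 60/9.53 = 6.2959 /hr
μ = 60/3.79 = 15.8311 /hr
ρ = λ/μ = 6.2959/15.8311 = 0.3977
L = ρ/(1−ρ) = 0.3977/0.6023 = 0.6603

Final: 0.6603


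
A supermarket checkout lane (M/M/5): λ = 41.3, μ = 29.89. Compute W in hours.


a = 1.3817; ρ = 0.2763; P₀ = 0.250887
Lq = P₀·a^c·ρ/(c!(1−ρ)²) = 0.005557
Wq = Lq/λ = 0.005557/41.3 = 0.0001345 hr
W = Wq + 1/μ = 0.0001345 + 0.03346 = 0.03359 hr

Final: 0.03359 hr


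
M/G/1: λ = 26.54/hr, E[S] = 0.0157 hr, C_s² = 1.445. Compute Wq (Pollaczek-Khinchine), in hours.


ρ = λ·E[S] = 26.54·0.0157 = 0.4167
E[S²] = E[S]²(1+C_s²) = 0.0157²·(1+1.445) = 0.0006027
Wq = λ·E[S²]/(2(1−ρ)) = 26.54·0.0006027/(2·0.5833) = 0.01371 hr

Final: 0.01371 hr


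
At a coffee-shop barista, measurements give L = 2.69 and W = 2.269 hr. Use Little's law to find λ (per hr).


λ = L/W = 2.69/2.269 = 1.1855 /hr

Final: 1.1855 /hr


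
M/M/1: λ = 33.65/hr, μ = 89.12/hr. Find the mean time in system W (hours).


W = 1/(μ−λ) = 1/(89.12 − 33.65) = 1/55.47 = 0.01803 hr

Final: 0.01803 hr


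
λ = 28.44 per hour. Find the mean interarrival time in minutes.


Mean interarrival time = 1/λ = 1/28.44 hour = 0.03516 hour
In minutes: 0.03516 × 60 = 2.1097 min

Final: 2.1097 min


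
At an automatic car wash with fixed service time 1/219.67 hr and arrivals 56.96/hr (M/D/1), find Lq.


ρ = 56.96/219.67 = 0.2593
M/D/1: Lq = ρ²/(2(1−ρ)) = 0.06724/(2·0.7407) = 0.04539

Final: 0.04539


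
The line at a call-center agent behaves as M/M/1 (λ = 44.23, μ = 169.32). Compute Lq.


ρ = 44.23/169.32 = 0.2612
Lq = ρ²/(1−ρ) = 0.06824/0.7388 = 0.09236

Final: 0.09236


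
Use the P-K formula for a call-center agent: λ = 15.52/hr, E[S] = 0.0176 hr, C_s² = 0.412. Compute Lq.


ρ = λ·E[S] = 15.52·0.0176 = 0.2732
Lq = ρ²(1+C_s²)/(2(1−ρ)) = 0.07461·(1+0.412)/(2·0.7268)
= 0.07461·1.4120/1.4537 = 0.07247

Final: 0.07247


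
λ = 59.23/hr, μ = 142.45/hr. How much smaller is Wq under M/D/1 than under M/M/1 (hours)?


ρ = 59.23/142.45 = 0.4158
Wq(M/M/1) = ρ/(μ−λ) = 0.4158/83.22 = 0.004996 hr
Wq(M/D/1) = ρ/(2(μ−λ)) = 0.002498 hr
Savings = 0.004996 − 0.002498 = 0.002498 hr

Final: 0.002498 hr


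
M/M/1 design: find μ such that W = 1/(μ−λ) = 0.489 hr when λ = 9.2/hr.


W = 1/(μ−λ) ⇒ μ − λ = 1/W = 1/0.489 = 2.0450
μ = λ + 1/W = 9.2 + 2.0450 = 11.2450 per hr

Final: 11.2450 /hr


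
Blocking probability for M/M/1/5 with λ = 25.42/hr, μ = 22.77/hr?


ρ = λ/μ = 25.42/22.77 = 1.1164
P_K = (1−ρ)ρ^K/(1−ρ^(K+1)) = (-0.1164·1.734054)/(1 − 1.935865)
= -0.201811/-0.935865 = 0.215641

Final: 0.215641


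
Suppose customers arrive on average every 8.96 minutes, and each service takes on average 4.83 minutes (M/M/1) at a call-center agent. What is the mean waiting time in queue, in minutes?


λ = 60/8.96 = 6.6964 /hr
μ = 60/4.83 = 12.4224 /hr
ρ = λ/μ = 6.6964/12.4224 = 0.5391
Wq = ρ/(μ−λ) = 0.5391/(12.4224−6.6964) = 0.09414 hr
In minutes: 0.09414·60 = 5.649 min

Final: 5.649 min


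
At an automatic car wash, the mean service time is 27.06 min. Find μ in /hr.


μ = 1/(service time) in consistent units.
1 hour = 60 min, so μ = 60/27.06 = 2.2173 per hour

Final: 2.2173 /hr


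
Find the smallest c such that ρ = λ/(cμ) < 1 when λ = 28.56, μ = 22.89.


Stability requires cμ > λ ⇔ c > λ/μ.
λ/μ = 28.56/22.89 = 1.2477
Minimum integer c = ⌊1.2477⌋ + 1 = 2
Check: 2·22.89 = 45.78 > 28.56, while 1·22.89 = 22.89 ≤ 28.56

Final: 2 servers


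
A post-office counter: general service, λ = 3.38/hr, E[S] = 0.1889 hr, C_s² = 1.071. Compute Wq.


ρ = λ·E[S] = 3.38·0.1889 = 0.6385
E[S²] = E[S]²(1+C_s²) = 0.1889²·(1+1.071) = 0.073900
Wq = λ·E[S²]/(2(1−ρ)) = 3.38·0.073900/(2·0.3615) = 0.34546 hr

Final: 0.34546 hr


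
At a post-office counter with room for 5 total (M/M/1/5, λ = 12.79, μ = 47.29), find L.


ρ = 12.79/47.29 = 0.2705
L = ρ[1 − (K+1)ρ^K + Kρ^(K+1)] / [(1−ρ)(1−ρ^(K+1))]
Numerator: 0.2705·(1 − 6·0.001447 + 5·0.0003914) = 0.268640
Denominator: (0.7295)·(0.999609) = 0.729256
L = 0.268640/0.729256 = 0.3684

Final: 0.3684


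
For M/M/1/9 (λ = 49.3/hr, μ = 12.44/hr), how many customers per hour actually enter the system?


ρ = 3.9630; P_K = (1−ρ)ρ^9/(1−ρ^10) = 0.747668
λ_eff = λ(1 − P_K) = 49.3·(1 − 0.747668) = 49.3·0.252332 = 12.4400 /hr

Final: 12.4400 /hr


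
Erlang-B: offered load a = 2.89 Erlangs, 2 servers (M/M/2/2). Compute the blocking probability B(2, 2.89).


B(c,a) = (a^c/c!) / Σ_{k=0}^{c} a^k/k!
a^2/2! = 4.176050
Σ terms (k=0..2): 1.00000 + 2.89000 + 4.17605 = 8.066050
B = 4.176050/8.066050 = 0.517732

Final: 0.517732


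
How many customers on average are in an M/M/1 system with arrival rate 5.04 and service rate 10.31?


ρ = λ/μ = 5.04/10.31 = 0.4888
L = ρ/(1−ρ) = 0.4888/(1 − 0.4888) = 0.4888/0.5112 = 0.9564

Final: 0.9564


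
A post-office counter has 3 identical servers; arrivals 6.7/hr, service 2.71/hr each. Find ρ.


ρ = λ/(cμ) = 6.7/(3·2.71) = 6.7/8.13 = 0.8241

Final: 0.8241


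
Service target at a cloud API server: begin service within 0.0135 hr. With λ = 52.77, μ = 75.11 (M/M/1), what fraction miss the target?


ρ = 52.77/75.11 = 0.7026
P(Wq > t) = ρ·e^{−(μ−λ)t} = 0.7026·e^{−0.3016}
= 0.7026·0.739641 = 0.519649

Final: 0.519649


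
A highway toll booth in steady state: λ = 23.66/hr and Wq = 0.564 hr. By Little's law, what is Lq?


Lq = λWq = 23.66·0.564 = 13.3442

Final: 13.3442


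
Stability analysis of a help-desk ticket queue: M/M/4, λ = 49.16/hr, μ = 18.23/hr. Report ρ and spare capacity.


Total capacity cμ = 4·18.23 = 72.92/hr
ρ = λ/(cμ) = 49.16/72.92 = 0.6742
Stable ⇔ ρ < 1: YES
Spare capacity = cμ − λ = 72.92 − 49.16 = 23.76/hr

Final: ρ = 0.6742; stable; margin = 23.76/hr


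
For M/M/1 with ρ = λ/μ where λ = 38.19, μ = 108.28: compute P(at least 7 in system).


ρ = 38.19/108.28 = 0.3527
P(N ≥ n) = ρ^n = 0.3527^7 = 0.0006789

Final: 0.0006789


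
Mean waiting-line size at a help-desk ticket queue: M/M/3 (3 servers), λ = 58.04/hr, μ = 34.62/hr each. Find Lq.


a = λ/μ = 1.6765; ρ = a/3 = 0.5588
P₀ = 0.170594
Lq = P₀·a^c·ρ / (c!·(1−ρ)²) = 0.170594·4.71195·0.5588/(6·0.19463)
= 0.38466

Final: 0.38466


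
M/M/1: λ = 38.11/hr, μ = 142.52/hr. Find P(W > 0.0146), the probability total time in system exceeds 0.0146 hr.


W ~ Exponential(μ−λ) for M/M/1.
μ − λ = 142.52 − 38.11 = 104.4100
P(W > t) = e^{−(μ−λ)t} = e^{−1.5244} = 0.217755

Final: 0.217755


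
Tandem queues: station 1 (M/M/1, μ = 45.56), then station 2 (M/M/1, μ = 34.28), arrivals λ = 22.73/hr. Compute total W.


Each node sees arrival rate λ = 22.73/hr (tandem ⇒ throughput preserved).
W₁ = 1/(μ₁−λ) = 1/(45.56−22.73) = 0.04380 hr
W₂ = 1/(μ₂−λ) = 1/(34.28−22.73) = 0.08658 hr
W_total = W₁ + W₂ = 0.04380 + 0.08658 = 0.13038 hr

Final: 0.13038 hr


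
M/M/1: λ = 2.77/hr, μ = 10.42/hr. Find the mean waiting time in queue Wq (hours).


ρ = 2.77/10.42 = 0.2658
Wq = ρ/(μ−λ) = 0.2658/(10.42 − 2.77) = 0.2658/7.65 = 0.03475 hr

Final: 0.03475 hr


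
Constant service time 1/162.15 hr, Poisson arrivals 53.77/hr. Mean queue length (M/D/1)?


ρ = 53.77/162.15 = 0.3316
M/D/1: Lq = ρ²/(2(1−ρ)) = 0.1100/(2·0.6684) = 0.08226

Final: 0.08226


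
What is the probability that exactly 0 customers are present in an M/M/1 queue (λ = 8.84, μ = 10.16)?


ρ = 8.84/10.16 = 0.8701
P_n = (1−ρ)·ρ^n = (1 − 0.8701)·0.8701^0 = 0.1299·1.000000 = 0.129921

Final: 0.129921


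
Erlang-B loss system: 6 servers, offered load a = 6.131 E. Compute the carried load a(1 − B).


B(6,6.131) = 0.274056 (Erlang-B)
Carried load = a(1 − B) = 6.131·(1 − 0.274056) = 6.131·0.725944 = 4.4508 E

Final: 4.4508 Erlangs


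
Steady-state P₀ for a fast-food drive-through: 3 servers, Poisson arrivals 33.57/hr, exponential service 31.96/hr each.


a = λ/μ = 33.57/31.96 = 1.0504; ρ = a/c = 0.3501
Σ_{k=0}^{2} a^k/k! (terms k=0..2) = 1.00000 + 1.05038 + 0.55164 = 2.60202
Tail: a^3/(3!(1−ρ)) = 1.15887/(6·0.6499) = 0.29720
P₀ = 1/(2.60202 + 0.29720) = 1/2.89922 = 0.344920

Final: 0.344920


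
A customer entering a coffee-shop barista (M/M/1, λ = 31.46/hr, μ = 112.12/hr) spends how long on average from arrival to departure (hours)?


W = 1/(μ−λ) = 1/(112.12 − 31.46) = 1/80.66 = 0.01240 hr

Final: 0.01240 hr


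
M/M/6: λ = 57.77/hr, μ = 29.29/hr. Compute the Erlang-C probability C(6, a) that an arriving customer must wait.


a = λ/μ = 1.9723; ρ = a/6 = 0.3287
P₀ = 0.138941 (from M/M/c formula)
C(c,a) = [a^c/(c!(1−ρ))]·P₀ = [58.87053/(720·0.6713)]·0.138941
= 0.12180·0.138941 = 0.016924

Final: 0.016924


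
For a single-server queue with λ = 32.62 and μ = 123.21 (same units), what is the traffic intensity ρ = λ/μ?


ρ = λ/μ = 32.62/123.21 = 0.2648

Final: 0.2648


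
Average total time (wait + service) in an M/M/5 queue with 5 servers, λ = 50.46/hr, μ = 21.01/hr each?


a = 2.4017; ρ = 0.4803; P₀ = 0.088790
Lq = P₀·a^c·ρ/(c!(1−ρ)²) = 0.10517
Wq = Lq/λ = 0.10517/50.46 = 0.002084 hr
W = Wq + 1/μ = 0.002084 + 0.04760 = 0.04968 hr

Final: 0.04968 hr


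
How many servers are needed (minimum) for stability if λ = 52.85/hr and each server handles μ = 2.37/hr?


Stability requires cμ > λ ⇔ c > λ/μ.
λ/μ = 52.85/2.37 = 22.2996
Minimum integer c = ⌊22.2996⌋ + 1 = 23
Check: 23·2.37 = 54.51 > 52.85, while 22·2.37 = 52.14 ≤ 52.85

Final: 23 servers


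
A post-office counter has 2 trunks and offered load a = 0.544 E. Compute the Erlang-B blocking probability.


B(c,a) = (a^c/c!) / Σ_{k=0}^{c} a^k/k!
a^2/2! = 0.147968
Σ terms (k=0..2): 1.00000 + 0.54400 + 0.14797 = 1.691968
B = 0.147968/1.691968 = 0.087453

Final: 0.087453


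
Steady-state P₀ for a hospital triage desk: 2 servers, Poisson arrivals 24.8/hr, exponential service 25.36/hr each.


a = λ/μ = 24.8/25.36 = 0.9779; ρ = a/c = 0.4890
Σ_{k=0}^{1} a^k/k! (terms k=0..1) = 1.00000 + 0.97792 = 1.97792
Tail: a^2/(2!(1−ρ)) = 0.95632/(2·0.5110) = 0.93566
P₀ = 1/(1.97792 + 0.93566) = 1/2.91358 = 0.343220

Final: 0.343220


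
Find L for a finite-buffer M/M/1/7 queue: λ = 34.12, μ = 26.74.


ρ = 34.12/26.74 = 1.2760
L = ρ[1 − (K+1)ρ^K + Kρ^(K+1)] / [(1−ρ)(1−ρ^(K+1))]
Numerator: 1.2760·(1 − 8·5.507232 + 7·7.027178) = 7.824879
Denominator: (-0.2760)·(-6.027178) = 1.663447
L = 7.824879/1.663447 = 4.7040

Final: 4.7040


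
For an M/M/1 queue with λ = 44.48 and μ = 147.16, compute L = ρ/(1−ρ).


ρ = λ/μ = 44.48/147.16 = 0.3023
L = ρ/(1−ρ) = 0.3023/(1 − 0.3023) = 0.3023/0.6977 = 0.4332

Final: 0.4332


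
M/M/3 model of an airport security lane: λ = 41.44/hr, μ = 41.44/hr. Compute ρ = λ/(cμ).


ρ = λ/(cμ) = 41.44/(3·41.44) = 41.44/124.32 = 0.3333

Final: 0.3333


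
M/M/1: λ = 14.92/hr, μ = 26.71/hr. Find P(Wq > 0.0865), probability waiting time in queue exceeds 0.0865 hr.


ρ = 14.92/26.71 = 0.5586
P(Wq > t) = ρ·e^{−(μ−λ)t} = 0.5586·e^{−1.0198}
= 0.5586·0.360654 = 0.201459

Final: 0.201459


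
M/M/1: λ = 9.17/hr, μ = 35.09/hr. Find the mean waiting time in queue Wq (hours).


ρ = 9.17/35.09 = 0.2613
Wq = ρ/(μ−λ) = 0.2613/(35.09 − 9.17) = 0.2613/25.92 = 0.01008 hr

Final: 0.01008 hr


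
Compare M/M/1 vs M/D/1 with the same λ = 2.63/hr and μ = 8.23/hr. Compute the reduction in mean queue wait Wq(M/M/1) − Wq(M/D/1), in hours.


ρ = 2.63/8.23 = 0.3196
Wq(M/M/1) = ρ/(μ−λ) = 0.3196/5.60 = 0.05706 hr
Wq(M/D/1) = ρ/(2(μ−λ)) = 0.02853 hr
Savings = 0.05706 − 0.02853 = 0.02853 hr

Final: 0.02853 hr


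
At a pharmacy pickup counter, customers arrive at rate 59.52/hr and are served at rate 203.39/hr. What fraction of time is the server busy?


ρ = λ/μ = 59.52/203.39 = 0.2926

Final: 0.2926


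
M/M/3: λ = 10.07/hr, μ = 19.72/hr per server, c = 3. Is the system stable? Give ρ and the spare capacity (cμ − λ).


Total capacity cμ = 3·19.72 = 59.16/hr
ρ = λ/(cμ) = 10.07/59.16 = 0.1702
Stable ⇔ ρ < 1: YES
Spare capacity = cμ − λ = 59.16 − 10.07 = 49.09/hr

Final: ρ = 0.1702; stable; margin = 49.09/hr


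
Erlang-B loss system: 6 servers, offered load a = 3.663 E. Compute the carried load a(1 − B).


B(6,3.663) = 0.093414 (Erlang-B)
Carried load = a(1 − B) = 3.663·(1 − 0.093414) = 3.663·0.906586 = 3.3208 E

Final: 3.3208 Erlangs


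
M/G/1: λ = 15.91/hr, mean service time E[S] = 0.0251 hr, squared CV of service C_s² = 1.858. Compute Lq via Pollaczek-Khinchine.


ρ = λ·E[S] = 15.91·0.0251 = 0.3993
Lq = ρ²(1+C_s²)/(2(1−ρ)) = 0.1595·(1+1.858)/(2·0.6007)
= 0.1595·2.8580/1.2013 = 0.37940

Final: 0.37940


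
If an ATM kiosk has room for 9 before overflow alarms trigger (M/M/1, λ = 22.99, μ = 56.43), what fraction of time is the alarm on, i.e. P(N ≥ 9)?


ρ = 22.99/56.43 = 0.4074
P(N ≥ n) = ρ^n = 0.4074^9 = 0.0003092

Final: 0.0003092


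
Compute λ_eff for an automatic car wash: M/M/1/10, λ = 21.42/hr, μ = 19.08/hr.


ρ = 1.1226; P_K = (1−ρ)ρ^10/(1−ρ^11) = 0.151753
λ_eff = λ(1 − P_K) = 21.42·(1 − 0.151753) = 21.42·0.848247 = 18.1694 /hr

Final: 18.1694 /hr


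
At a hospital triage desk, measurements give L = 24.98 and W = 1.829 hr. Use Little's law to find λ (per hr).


λ = L/W = 24.98/1.829 = 13.6577 /hr

Final: 13.6577 /hr


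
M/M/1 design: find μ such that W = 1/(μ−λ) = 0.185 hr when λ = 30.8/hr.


W = 1/(μ−λ) ⇒ μ − λ = 1/W = 1/0.185 = 5.4054
μ = λ + 1/W = 30.8 + 5.4054 = 36.2054 per hr

Final: 36.2054 /hr


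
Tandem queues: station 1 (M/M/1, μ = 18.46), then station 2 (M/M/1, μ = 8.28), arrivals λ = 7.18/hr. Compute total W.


Each node sees arrival rate λ = 7.18/hr (tandem ⇒ throughput preserved).
W₁ = 1/(μ₁−λ) = 1/(18.46−7.18) = 0.08865 hr
W₂ = 1/(μ₂−λ) = 1/(8.28−7.18) = 0.90909 hr
W_total = W₁ + W₂ = 0.08865 + 0.90909 = 0.99774 hr

Final: 0.99774 hr


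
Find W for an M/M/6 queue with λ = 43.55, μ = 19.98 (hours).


a = 2.1797; ρ = 0.3633; P₀ = 0.112796
Lq = P₀·a^c·ρ/(c!(1−ρ)²) = 0.01505
Wq = Lq/λ = 0.01505/43.55 = 0.0003457 hr
W = Wq + 1/μ = 0.0003457 + 0.05005 = 0.05040 hr

Final: 0.05040 hr


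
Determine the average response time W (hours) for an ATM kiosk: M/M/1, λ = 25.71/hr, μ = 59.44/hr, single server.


W = 1/(μ−λ) = 1/(59.44 − 25.71) = 1/33.73 = 0.02965 hr

Final: 0.02965 hr


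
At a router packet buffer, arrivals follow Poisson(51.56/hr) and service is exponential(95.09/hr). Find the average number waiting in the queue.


ρ = 51.56/95.09 = 0.5422
Lq = ρ²/(1−ρ) = 0.2940/0.4578 = 0.6422

Final: 0.6422


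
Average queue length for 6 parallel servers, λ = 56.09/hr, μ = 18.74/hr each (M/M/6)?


a = λ/μ = 2.9931; ρ = a/6 = 0.4988
P₀ = 0.049312
Lq = P₀·a^c·ρ / (c!·(1−ρ)²) = 0.049312·718.94409·0.4988/(720·0.25116)
= 0.09780

Final: 0.09780


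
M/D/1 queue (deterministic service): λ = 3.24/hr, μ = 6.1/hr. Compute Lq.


ρ = 3.24/6.1 = 0.5311
M/D/1: Lq = ρ²/(2(1−ρ)) = 0.2821/(2·0.4689) = 0.30086

Final: 0.30086


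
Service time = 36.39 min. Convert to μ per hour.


μ = 1/(service time) in consistent units.
1 hour = 60 min, so μ = 60/36.39 = 1.6488 per hour

Final: 1.6488 /hr


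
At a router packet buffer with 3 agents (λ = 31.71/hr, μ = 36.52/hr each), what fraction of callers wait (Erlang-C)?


a = λ/μ = 0.8683; ρ = a/3 = 0.2894
P₀ = 0.416875 (from M/M/c formula)
C(c,a) = [a^c/(c!(1−ρ))]·P₀ = [0.65463/(6·0.7106)]·0.416875
= 0.15355·0.416875 = 0.064009

Final: 0.064009


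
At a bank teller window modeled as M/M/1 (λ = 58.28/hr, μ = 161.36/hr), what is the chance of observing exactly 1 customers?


ρ = 58.28/161.36 = 0.3612
P_n = (1−ρ)·ρ^n = (1 − 0.3612)·0.3612^1 = 0.6388·0.361180 = 0.230729

Final: 0.230729


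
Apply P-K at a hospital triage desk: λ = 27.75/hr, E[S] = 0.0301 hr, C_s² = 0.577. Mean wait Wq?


ρ = λ·E[S] = 27.75·0.0301 = 0.8353
E[S²] = E[S]²(1+C_s²) = 0.0301²·(1+0.577) = 0.001429
Wq = λ·E[S²]/(2(1−ρ)) = 27.75·0.001429/(2·0.1647) = 0.12035 hr

Final: 0.12035 hr


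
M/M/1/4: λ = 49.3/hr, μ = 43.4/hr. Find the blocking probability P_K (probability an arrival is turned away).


ρ = λ/μ = 49.3/43.4 = 1.1359
P_K = (1−ρ)ρ^K/(1−ρ^(K+1)) = (-0.1359·1.665056)/(1 − 1.891411)
= -0.226355/-0.891411 = 0.253929

Final: 0.253929


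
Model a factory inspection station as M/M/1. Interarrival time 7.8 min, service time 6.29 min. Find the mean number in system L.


λ = 60/7.8 = 7.6923 /hr
μ = 60/6.29 = 9.5390 /hr
ρ = λ/μ = 7.6923/9.5390 = 0.8064
L = ρ/(1−ρ) = 0.8064/0.1936 = 4.1656

Final: 4.1656


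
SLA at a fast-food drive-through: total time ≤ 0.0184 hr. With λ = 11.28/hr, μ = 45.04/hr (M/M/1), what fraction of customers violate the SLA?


W ~ Exponential(μ−λ) for M/M/1.
μ − λ = 45.04 − 11.28 = 33.7600
P(W > t) = e^{−(μ−λ)t} = e^{−0.6212} = 0.537308

Final: 0.537308


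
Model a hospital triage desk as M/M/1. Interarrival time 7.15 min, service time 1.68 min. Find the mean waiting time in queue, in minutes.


λ = 60/7.15 = 8.3916 /hr
μ = 60/1.68 = 35.7143 /hr
ρ = λ/μ = 8.3916/35.7143 = 0.2350
Wq = ρ/(μ−λ) = 0.2350/(35.7143−8.3916) = 0.008600 hr
In minutes: 0.008600·60 = 0.5160 min

Final: 0.5160 min


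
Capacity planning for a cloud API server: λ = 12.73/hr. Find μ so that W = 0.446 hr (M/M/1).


W = 1/(μ−λ) ⇒ μ − λ = 1/W = 1/0.446 = 2.2422
μ = λ + 1/W = 12.73 + 2.2422 = 14.9722 per hr

Final: 14.9722 /hr


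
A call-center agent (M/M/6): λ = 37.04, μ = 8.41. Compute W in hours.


a = 4.4043; ρ = 0.7340; P₀ = 0.010315
Lq = P₀·a^c·ρ/(c!(1−ρ)²) = 1.08517
Wq = Lq/λ = 1.08517/37.04 = 0.02930 hr
W = Wq + 1/μ = 0.02930 + 0.11891 = 0.14820 hr

Final: 0.14820 hr


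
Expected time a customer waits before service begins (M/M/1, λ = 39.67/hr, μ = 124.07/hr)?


ρ = 39.67/124.07 = 0.3197
Wq = ρ/(μ−λ) = 0.3197/(124.07 − 39.67) = 0.3197/84.40 = 0.003788 hr

Final: 0.003788 hr


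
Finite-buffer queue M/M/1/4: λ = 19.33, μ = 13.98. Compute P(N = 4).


ρ = λ/μ = 19.33/13.98 = 1.3827
P_K = (1−ρ)ρ^K/(1−ρ^(K+1)) = (-0.3827·3.655096)/(1 − 5.053862)
= -1.398767/-4.053862 = 0.345045

Final: 0.345045


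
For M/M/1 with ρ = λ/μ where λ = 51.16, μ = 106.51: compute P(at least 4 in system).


ρ = 51.16/106.51 = 0.4803
P(N ≥ n) = ρ^n = 0.4803^4 = 0.053231

Final: 0.053231


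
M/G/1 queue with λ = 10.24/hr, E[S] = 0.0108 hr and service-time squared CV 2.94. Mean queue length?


ρ = λ·E[S] = 10.24·0.0108 = 0.1106
Lq = ρ²(1+C_s²)/(2(1−ρ)) = 0.01223·(1+2.94)/(2·0.8894)
= 0.01223·3.9400/1.7788 = 0.02709

Final: 0.02709


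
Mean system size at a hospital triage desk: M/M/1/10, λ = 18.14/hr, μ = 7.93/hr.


ρ = 18.14/7.93 = 2.2875
L = ρ[1 − (K+1)ρ^K + Kρ^(K+1)] / [(1−ρ)(1−ρ^(K+1))]
Numerator: 2.2875·(1 − 11·3923.204567 + 10·8974.392288) = 106574.610565
Denominator: (-1.2875)·(-8973.392288) = 11553.384018
L = 106574.610565/11553.384018 = 9.2245

Final: 9.2245


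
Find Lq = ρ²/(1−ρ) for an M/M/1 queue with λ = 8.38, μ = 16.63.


ρ = 8.38/16.63 = 0.5039
Lq = ρ²/(1−ρ) = 0.2539/0.4961 = 0.5118

Final: 0.5118


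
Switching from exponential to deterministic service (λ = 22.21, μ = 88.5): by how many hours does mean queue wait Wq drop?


ρ = 22.21/88.5 = 0.2510
Wq(M/M/1) = ρ/(μ−λ) = 0.2510/66.29 = 0.003786 hr
Wq(M/D/1) = ρ/(2(μ−λ)) = 0.001893 hr
Savings = 0.003786 − 0.001893 = 0.001893 hr

Final: 0.001893 hr


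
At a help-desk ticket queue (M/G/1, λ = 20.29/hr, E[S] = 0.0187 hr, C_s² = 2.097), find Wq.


ρ = λ·E[S] = 20.29·0.0187 = 0.3794
E[S²] = E[S]²(1+C_s²) = 0.0187²·(1+2.097) = 0.001083
Wq = λ·E[S²]/(2(1−ρ)) = 20.29·0.001083/(2·0.6206) = 0.01770 hr

Final: 0.01770 hr


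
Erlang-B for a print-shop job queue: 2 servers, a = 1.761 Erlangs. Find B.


B(c,a) = (a^c/c!) / Σ_{k=0}^{c} a^k/k!
a^2/2! = 1.550560
Σ terms (k=0..2): 1.00000 + 1.76100 + 1.55056 = 4.311560
B = 1.550560/4.311560 = 0.359629

Final: 0.359629


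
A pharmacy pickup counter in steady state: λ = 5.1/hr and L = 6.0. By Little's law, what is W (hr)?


W = L/λ = 6.0/5.1 = 1.1765 hr

Final: 1.1765 hr


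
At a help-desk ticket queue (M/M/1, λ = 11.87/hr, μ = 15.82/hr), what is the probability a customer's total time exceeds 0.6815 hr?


W ~ Exponential(μ−λ) for M/M/1.
μ − λ = 15.82 − 11.87 = 3.9500
P(W > t) = e^{−(μ−λ)t} = e^{−2.6919} = 0.067750

Final: 0.067750


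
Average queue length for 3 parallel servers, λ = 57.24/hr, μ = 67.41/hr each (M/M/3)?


a = λ/μ = 0.8491; ρ = a/3 = 0.2830
P₀ = 0.425175
Lq = P₀·a^c·ρ / (c!·(1−ρ)²) = 0.425175·0.61225·0.2830/(6·0.51403)
= 0.02389

Final: 0.02389
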